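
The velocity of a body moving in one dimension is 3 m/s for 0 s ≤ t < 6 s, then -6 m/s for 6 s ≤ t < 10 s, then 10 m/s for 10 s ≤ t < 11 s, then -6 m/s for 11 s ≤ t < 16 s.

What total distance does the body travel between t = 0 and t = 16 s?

82 m

Total distance travelled is ∫|v| dt — sum the magnitudes of each area piece.
0–6 s: |3| × 6 = 18 m
6–10 s: |-6| × 4 = 24 m
10–11 s: |10| × 1 = 10 m
11–16 s: |-6| × 5 = 30 m
Total distance = 82 m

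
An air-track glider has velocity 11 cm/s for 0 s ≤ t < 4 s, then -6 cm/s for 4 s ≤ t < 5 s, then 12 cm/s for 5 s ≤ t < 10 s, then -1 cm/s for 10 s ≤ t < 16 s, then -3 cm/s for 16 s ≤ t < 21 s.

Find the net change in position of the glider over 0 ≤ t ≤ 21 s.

Net displacement equals the area under the velocity-time graph (areas below the axis count negative).
0–4 s: 11 × 4 = 44 cm
4–5 s: -6 × 1 = -6 cm
5–10 s: 12 × 5 = 60 cm
10–16 s: -1 × 6 = -6 cm
16–21 s: -3 × 5 = -15 cm
Net displacement = 77 cm

77 cm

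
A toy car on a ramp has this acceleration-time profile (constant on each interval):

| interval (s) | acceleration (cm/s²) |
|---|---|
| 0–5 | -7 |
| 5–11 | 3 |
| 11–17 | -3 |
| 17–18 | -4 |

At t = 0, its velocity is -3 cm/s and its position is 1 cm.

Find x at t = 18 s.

-489.5 cm

On each constant-a segment, Δv = aΔt and Δx = v₀Δt + ½aΔt²; chain segment to segment.
0–5 s: v starts -3 cm/s; Δx = -3·5 + ½·-7·5² = -102.5 cm; v ends -38 cm/s.
5–11 s: v starts -38 cm/s; Δx = -38·6 + ½·3·6² = -174 cm; v ends -20 cm/s.
11–17 s: v starts -20 cm/s; Δx = -20·6 + ½·-3·6² = -174 cm; v ends -38 cm/s.
17–18 s: v starts -38 cm/s; Δx = -38·1 + ½·-4·1² = -40 cm; v ends -42 cm/s.
x(18) = 1 + Σ Δx = -489.5 cm.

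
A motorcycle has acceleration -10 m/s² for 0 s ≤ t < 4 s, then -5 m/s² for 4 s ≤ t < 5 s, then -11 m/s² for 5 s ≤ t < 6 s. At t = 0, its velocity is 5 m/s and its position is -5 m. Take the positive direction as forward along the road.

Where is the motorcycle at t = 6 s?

On each constant-a segment, Δv = aΔt and Δx = v₀Δt + ½aΔt²; chain segment to segment.
0–4 s: v starts 5 m/s; Δx = 5·4 + ½·-10·4² = -60 m; v ends -35 m/s.
4–5 s: v starts -35 m/s; Δx = -35·1 + ½·-5·1² = -37.5 m; v ends -40 m/s.
5–6 s: v starts -40 m/s; Δx = -40·1 + ½·-11·1² = -45.5 m; v ends -51 m/s.
x(6) = -5 + Σ Δx = -148 m.

-148 m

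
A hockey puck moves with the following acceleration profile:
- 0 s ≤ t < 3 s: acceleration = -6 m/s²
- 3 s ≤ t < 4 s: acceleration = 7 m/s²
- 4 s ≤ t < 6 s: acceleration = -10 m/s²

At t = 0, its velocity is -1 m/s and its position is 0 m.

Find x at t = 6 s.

On each constant-a segment, Δv = aΔt and Δx = v₀Δt + ½aΔt²; chain segment to segment.
0–3 s: v starts -1 m/s; Δx = -1·3 + ½·-6·3² = -30 m; v ends -19 m/s.
3–4 s: v starts -19 m/s; Δx = -19·1 + ½·7·1² = -15.5 m; v ends -12 m/s.
4–6 s: v starts -12 m/s; Δx = -12·2 + ½·-10·2² = -44 m; v ends -32 m/s.
x(6) = 0 + Σ Δx = -89.5 m.

-89.5 m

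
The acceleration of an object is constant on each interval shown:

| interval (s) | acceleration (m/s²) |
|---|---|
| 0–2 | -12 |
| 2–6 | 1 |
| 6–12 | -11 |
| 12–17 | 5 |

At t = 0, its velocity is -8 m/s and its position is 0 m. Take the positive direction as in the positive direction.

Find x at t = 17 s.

-933.5 m

On each constant-a segment, Δv = aΔt and Δx = v₀Δt + ½aΔt²; chain segment to segment.
0–2 s: v starts -8 m/s; Δx = -8·2 + ½·-12·2² = -40 m; v ends -32 m/s.
2–6 s: v starts -32 m/s; Δx = -32·4 + ½·1·4² = -120 m; v ends -28 m/s.
6–12 s: v starts -28 m/s; Δx = -28·6 + ½·-11·6² = -366 m; v ends -94 m/s.
12–17 s: v starts -94 m/s; Δx = -94·5 + ½·5·5² = -407.5 m; v ends -69 m/s.
x(17) = 0 + Σ Δx = -933.5 m.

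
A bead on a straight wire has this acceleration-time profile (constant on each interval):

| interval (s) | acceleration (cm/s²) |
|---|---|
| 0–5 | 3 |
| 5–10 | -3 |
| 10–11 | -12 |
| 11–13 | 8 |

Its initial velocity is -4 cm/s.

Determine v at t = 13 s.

Δv equals the area under the a-t graph; then v = v₀ + Δv.
0–5 s: 3 × 5 = 15 cm/s
5–10 s: -3 × 5 = -15 cm/s
10–11 s: -12 × 1 = -12 cm/s
11–13 s: 8 × 2 = 16 cm/s
Δv = 4 cm/s, so v(13) = -4 + (4) = 0 cm/s.

0 cm/s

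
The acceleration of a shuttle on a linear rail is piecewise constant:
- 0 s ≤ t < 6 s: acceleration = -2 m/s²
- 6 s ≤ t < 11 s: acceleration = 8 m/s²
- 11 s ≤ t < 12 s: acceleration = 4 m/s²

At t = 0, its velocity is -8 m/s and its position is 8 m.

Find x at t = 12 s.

On each constant-a segment, Δv = aΔt and Δx = v₀Δt + ½aΔt²; chain segment to segment.
0–6 s: v starts -8 m/s; Δx = -8·6 + ½·-2·6² = -84 m; v ends -20 m/s.
6–11 s: v starts -20 m/s; Δx = -20·5 + ½·8·5² = 0 m; v ends 20 m/s.
11–12 s: v starts 20 m/s; Δx = 20·1 + ½·4·1² = 22 m; v ends 24 m/s.
x(12) = 8 + Σ Δx = -54 m.

-54 m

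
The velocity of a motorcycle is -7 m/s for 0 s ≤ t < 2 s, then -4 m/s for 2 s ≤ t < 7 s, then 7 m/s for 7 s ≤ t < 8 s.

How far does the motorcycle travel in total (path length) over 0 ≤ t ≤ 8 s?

41 m

Distance (not displacement) is the total path length: add the absolute areas under v-t.
0–2 s: |-7| × 2 = 14 m
2–7 s: |-4| × 5 = 20 m
7–8 s: |7| × 1 = 7 m
Total distance = 41 m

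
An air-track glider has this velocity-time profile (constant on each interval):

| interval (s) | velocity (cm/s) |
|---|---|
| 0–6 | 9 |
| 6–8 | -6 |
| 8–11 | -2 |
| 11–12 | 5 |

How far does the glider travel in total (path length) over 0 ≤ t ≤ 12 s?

Total distance travelled is ∫|v| dt — sum the magnitudes of each area piece.
0–6 s: |9| × 6 = 54 cm
6–8 s: |-6| × 2 = 12 cm
8–11 s: |-2| × 3 = 6 cm
11–12 s: |5| × 1 = 5 cm
Total distance = 77 cm

77 cm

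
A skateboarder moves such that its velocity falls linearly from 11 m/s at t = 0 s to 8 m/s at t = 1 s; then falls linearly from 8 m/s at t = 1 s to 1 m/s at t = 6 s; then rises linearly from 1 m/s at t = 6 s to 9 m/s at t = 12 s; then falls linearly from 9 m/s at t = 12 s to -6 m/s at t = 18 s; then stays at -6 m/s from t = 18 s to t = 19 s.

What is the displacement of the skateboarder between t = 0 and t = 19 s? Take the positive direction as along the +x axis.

65 m

Displacement is the signed area under the v-t curve.
0–1 s: ½(11 + 8)(1) = 9.5 m
1–6 s: ½(8 + 1)(5) = 22.5 m
6–12 s: ½(1 + 9)(6) = 30 m
12–18 s: ½(9 + -6)(6) = 9 m
18–19 s: -6 × 1 = -6 m
Net displacement = 65 m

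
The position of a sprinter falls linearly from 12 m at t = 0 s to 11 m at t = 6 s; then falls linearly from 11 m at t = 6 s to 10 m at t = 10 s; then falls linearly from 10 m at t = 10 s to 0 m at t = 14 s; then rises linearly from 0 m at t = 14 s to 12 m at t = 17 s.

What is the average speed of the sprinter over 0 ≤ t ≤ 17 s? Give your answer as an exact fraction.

Average speed = (total path length)/(elapsed time); on a piecewise-linear x-t graph the path length is Σ|Δx|.
0–6 s: |Δx| = |11 − 12| = 1 m
6–10 s: |Δx| = |10 − 11| = 1 m
10–14 s: |Δx| = |0 − 10| = 10 m
14–17 s: |Δx| = |12 − 0| = 12 m
Total path = 24 m; average speed = 24/17 = 24/17 m/s.

24/17 m/s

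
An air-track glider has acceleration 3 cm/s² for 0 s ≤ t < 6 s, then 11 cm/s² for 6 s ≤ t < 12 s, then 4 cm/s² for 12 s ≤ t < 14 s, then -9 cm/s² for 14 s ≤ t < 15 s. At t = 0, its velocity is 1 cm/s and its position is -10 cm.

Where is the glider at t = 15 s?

628.5 cm

On each constant-a segment, Δv = aΔt and Δx = v₀Δt + ½aΔt²; chain segment to segment.
0–6 s: v starts 1 cm/s; Δx = 1·6 + ½·3·6² = 60 cm; v ends 19 cm/s.
6–12 s: v starts 19 cm/s; Δx = 19·6 + ½·11·6² = 312 cm; v ends 85 cm/s.
12–14 s: v starts 85 cm/s; Δx = 85·2 + ½·4·2² = 178 cm; v ends 93 cm/s.
14–15 s: v starts 93 cm/s; Δx = 93·1 + ½·-9·1² = 88.5 cm; v ends 84 cm/s.
x(15) = -10 + Σ Δx = 628.5 cm.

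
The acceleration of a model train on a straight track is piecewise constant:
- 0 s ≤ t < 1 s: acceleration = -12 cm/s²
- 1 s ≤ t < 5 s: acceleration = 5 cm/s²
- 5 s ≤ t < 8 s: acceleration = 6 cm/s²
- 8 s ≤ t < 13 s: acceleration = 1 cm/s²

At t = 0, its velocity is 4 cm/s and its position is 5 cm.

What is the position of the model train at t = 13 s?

236.5 cm

On each constant-a segment, Δv = aΔt and Δx = v₀Δt + ½aΔt²; chain segment to segment.
0–1 s: v starts 4 cm/s; Δx = 4·1 + ½·-12·1² = -2 cm; v ends -8 cm/s.
1–5 s: v starts -8 cm/s; Δx = -8·4 + ½·5·4² = 8 cm; v ends 12 cm/s.
5–8 s: v starts 12 cm/s; Δx = 12·3 + ½·6·3² = 63 cm; v ends 30 cm/s.
8–13 s: v starts 30 cm/s; Δx = 30·5 + ½·1·5² = 162.5 cm; v ends 35 cm/s.
x(13) = 5 + Σ Δx = 236.5 cm.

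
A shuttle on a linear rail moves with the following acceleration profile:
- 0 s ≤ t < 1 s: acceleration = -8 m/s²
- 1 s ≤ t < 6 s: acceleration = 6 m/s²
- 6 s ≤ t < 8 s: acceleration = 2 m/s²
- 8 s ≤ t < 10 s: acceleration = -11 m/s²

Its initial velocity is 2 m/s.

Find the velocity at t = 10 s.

Δv equals the area under the a-t graph; then v = v₀ + Δv.
0–1 s: -8 × 1 = -8 m/s
1–6 s: 6 × 5 = 30 m/s
6–8 s: 2 × 2 = 4 m/s
8–10 s: -11 × 2 = -22 m/s
Δv = 4 m/s, so v(10) = 2 + (4) = 6 m/s.

6 m/s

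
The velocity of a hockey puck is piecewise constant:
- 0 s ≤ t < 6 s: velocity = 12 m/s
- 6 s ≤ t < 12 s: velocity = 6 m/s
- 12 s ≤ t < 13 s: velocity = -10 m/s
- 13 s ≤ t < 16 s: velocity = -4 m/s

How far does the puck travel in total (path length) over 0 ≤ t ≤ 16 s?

Total distance travelled is ∫|v| dt — sum the magnitudes of each area piece.
0–6 s: |12| × 6 = 72 m
6–12 s: |6| × 6 = 36 m
12–13 s: |-10| × 1 = 10 m
13–16 s: |-4| × 3 = 12 m
Total distance = 130 m

130 m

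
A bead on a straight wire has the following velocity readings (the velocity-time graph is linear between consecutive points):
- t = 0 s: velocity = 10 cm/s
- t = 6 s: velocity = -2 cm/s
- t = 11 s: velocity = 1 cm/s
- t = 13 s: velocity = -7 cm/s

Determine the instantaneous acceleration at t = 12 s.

-4 cm/s²

Acceleration is the slope of the v-t graph on 11–13 s: (-7 − 1)/(13 − 11) = -4 cm/s².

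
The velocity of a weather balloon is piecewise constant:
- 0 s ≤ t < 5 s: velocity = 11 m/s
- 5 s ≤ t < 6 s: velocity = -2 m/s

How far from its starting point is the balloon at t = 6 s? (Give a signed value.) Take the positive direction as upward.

Net displacement equals the area under the velocity-time graph (areas below the axis count negative).
0–5 s: 11 × 5 = 55 m
5–6 s: -2 × 1 = -2 m
Net displacement = 53 m

53 m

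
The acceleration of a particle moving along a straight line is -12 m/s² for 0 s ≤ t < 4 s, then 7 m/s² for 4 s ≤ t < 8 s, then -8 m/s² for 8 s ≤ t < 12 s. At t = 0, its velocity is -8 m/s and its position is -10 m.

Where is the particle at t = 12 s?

-482 m

On each constant-a segment, Δv = aΔt and Δx = v₀Δt + ½aΔt²; chain segment to segment.
0–4 s: v starts -8 m/s; Δx = -8·4 + ½·-12·4² = -128 m; v ends -56 m/s.
4–8 s: v starts -56 m/s; Δx = -56·4 + ½·7·4² = -168 m; v ends -28 m/s.
8–12 s: v starts -28 m/s; Δx = -28·4 + ½·-8·4² = -176 m; v ends -60 m/s.
x(12) = -10 + Σ Δx = -482 m.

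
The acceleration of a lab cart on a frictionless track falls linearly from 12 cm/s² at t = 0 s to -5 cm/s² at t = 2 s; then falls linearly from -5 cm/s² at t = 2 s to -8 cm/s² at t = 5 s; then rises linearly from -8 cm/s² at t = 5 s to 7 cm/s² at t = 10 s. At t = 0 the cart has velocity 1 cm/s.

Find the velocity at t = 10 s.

Δv equals the area under the a-t graph; then v = v₀ + Δv.
0–2 s: ½(12 + -5)(2) = 7 cm/s
2–5 s: ½(-5 + -8)(3) = -19.5 cm/s
5–10 s: ½(-8 + 7)(5) = -2.5 cm/s
Δv = -15 cm/s, so v(10) = 1 + (-15) = -14 cm/s.

-14 cm/s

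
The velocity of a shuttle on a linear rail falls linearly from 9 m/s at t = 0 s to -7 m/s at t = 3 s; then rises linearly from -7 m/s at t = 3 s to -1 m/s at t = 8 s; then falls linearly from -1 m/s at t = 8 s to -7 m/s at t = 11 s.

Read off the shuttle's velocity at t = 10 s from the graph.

On 8–11 s the graph is linear from -1 to -7 m/s: v(10) = -1 + (-7 − -1)·(10 − 8)/(11 − 8) = -5 m/s.

-5 m/s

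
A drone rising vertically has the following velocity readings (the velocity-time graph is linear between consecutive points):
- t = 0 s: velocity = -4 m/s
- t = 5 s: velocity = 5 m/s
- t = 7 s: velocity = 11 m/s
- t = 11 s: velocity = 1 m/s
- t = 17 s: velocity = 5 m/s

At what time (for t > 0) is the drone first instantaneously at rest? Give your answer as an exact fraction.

v changes sign on 0–5 s (from -4 to 5); the graph is linear there, so v = 0 at t = 0 + (4)·(5 − 0)/(5 − -4) = 20/9 s.

t = 20/9 s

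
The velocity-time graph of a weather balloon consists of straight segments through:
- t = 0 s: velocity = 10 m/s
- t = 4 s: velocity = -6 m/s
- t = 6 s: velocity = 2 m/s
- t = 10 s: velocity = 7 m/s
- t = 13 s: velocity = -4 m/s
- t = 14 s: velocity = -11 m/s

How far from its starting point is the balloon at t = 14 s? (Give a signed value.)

Net displacement equals the area under the velocity-time graph (areas below the axis count negative).
0–4 s: ½(10 + -6)(4) = 8 m
4–6 s: ½(-6 + 2)(2) = -4 m
6–10 s: ½(2 + 7)(4) = 18 m
10–13 s: ½(7 + -4)(3) = 4.5 m
13–14 s: ½(-4 + -11)(1) = -7.5 m
Net displacement = 19 m

19 m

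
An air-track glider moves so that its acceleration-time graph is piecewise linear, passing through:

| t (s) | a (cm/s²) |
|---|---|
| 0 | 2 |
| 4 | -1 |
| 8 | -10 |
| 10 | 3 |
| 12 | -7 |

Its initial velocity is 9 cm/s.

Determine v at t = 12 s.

Δv equals the area under the a-t graph; then v = v₀ + Δv.
0–4 s: ½(2 + -1)(4) = 2 cm/s
4–8 s: ½(-1 + -10)(4) = -22 cm/s
8–10 s: ½(-10 + 3)(2) = -7 cm/s
10–12 s: ½(3 + -7)(2) = -4 cm/s
Δv = -31 cm/s, so v(12) = 9 + (-31) = -22 cm/s.

-22 cm/s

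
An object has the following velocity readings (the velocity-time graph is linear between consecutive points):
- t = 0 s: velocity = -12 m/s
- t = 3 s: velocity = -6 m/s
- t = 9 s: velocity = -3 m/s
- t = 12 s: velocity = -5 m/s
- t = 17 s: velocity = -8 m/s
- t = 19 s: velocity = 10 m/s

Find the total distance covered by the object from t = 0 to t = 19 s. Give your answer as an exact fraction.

Distance (not displacement) is the total path length: add the absolute areas under v-t.
0–3 s: |½(-12 + -6)(3)| = 27 m
3–9 s: |½(-6 + -3)(6)| = 27 m
9–12 s: |½(-3 + -5)(3)| = 12 m
12–17 s: |½(-5 + -8)(5)| = 32.5 m
17–19 s: v = 0 at t = 161/9 s; triangle areas 32/9 + 50/9 = 82/9 m
Total distance = 1937/18 m

1937/18 m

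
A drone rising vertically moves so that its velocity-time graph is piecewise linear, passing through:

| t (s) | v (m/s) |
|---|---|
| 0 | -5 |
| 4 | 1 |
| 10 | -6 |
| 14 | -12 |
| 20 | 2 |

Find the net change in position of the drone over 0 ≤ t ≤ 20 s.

-89 m

Net displacement equals the area under the velocity-time graph (areas below the axis count negative).
0–4 s: ½(-5 + 1)(4) = -8 m
4–10 s: ½(1 + -6)(6) = -15 m
10–14 s: ½(-6 + -12)(4) = -36 m
14–20 s: ½(-12 + 2)(6) = -30 m
Net displacement = -89 m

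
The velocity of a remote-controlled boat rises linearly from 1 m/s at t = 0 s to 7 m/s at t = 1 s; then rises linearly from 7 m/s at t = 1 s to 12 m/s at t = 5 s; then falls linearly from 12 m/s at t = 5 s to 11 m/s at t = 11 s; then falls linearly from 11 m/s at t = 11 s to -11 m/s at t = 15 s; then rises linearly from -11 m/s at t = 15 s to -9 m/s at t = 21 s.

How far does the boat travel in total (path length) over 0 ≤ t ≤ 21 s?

193 m

Total distance travelled is ∫|v| dt — sum the magnitudes of each area piece.
0–1 s: |½(1 + 7)(1)| = 4 m
1–5 s: |½(7 + 12)(4)| = 38 m
5–11 s: |½(12 + 11)(6)| = 69 m
11–15 s: v = 0 at t = 13 s; triangle areas 11 + 11 = 22 m
15–21 s: |½(-11 + -9)(6)| = 60 m
Total distance = 193 m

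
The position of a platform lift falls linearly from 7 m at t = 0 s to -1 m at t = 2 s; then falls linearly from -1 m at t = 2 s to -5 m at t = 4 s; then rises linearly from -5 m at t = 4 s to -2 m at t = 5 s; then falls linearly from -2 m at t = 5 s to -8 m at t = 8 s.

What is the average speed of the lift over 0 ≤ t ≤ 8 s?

2.625 m/s

Average speed = (total path length)/(elapsed time); on a piecewise-linear x-t graph the path length is Σ|Δx|.
0–2 s: |Δx| = |-1 − 7| = 8 m
2–4 s: |Δx| = |-5 − -1| = 4 m
4–5 s: |Δx| = |-2 − -5| = 3 m
5–8 s: |Δx| = |-8 − -2| = 6 m
Total path = 21 m; average speed = 21/8 = 2.625 m/s.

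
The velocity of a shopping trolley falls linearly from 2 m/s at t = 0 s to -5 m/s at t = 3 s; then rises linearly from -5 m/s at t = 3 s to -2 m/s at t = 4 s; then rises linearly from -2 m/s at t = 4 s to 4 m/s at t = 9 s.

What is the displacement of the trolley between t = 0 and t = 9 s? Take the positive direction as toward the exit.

Displacement is the signed area under the v-t curve.
0–3 s: ½(2 + -5)(3) = -4.5 m
3–4 s: ½(-5 + -2)(1) = -3.5 m
4–9 s: ½(-2 + 4)(5) = 5 m
Net displacement = -3 m

-3 m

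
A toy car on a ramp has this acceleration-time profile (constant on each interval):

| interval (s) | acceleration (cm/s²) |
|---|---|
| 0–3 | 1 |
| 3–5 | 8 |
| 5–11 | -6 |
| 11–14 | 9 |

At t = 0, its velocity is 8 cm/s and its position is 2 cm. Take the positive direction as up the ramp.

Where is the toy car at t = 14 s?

On each constant-a segment, Δv = aΔt and Δx = v₀Δt + ½aΔt²; chain segment to segment.
0–3 s: v starts 8 cm/s; Δx = 8·3 + ½·1·3² = 28.5 cm; v ends 11 cm/s.
3–5 s: v starts 11 cm/s; Δx = 11·2 + ½·8·2² = 38 cm; v ends 27 cm/s.
5–11 s: v starts 27 cm/s; Δx = 27·6 + ½·-6·6² = 54 cm; v ends -9 cm/s.
11–14 s: v starts -9 cm/s; Δx = -9·3 + ½·9·3² = 13.5 cm; v ends 18 cm/s.
x(14) = 2 + Σ Δx = 136 cm.

136 cm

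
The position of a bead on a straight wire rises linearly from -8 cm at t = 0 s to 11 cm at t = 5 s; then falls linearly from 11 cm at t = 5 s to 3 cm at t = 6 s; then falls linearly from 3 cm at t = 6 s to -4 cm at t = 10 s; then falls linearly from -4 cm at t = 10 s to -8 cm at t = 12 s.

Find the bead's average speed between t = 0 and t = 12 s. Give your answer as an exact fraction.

19/6 cm/s

Average speed = (total path length)/(elapsed time); on a piecewise-linear x-t graph the path length is Σ|Δx|.
0–5 s: |Δx| = |11 − -8| = 19 cm
5–6 s: |Δx| = |3 − 11| = 8 cm
6–10 s: |Δx| = |-4 − 3| = 7 cm
10–12 s: |Δx| = |-8 − -4| = 4 cm
Total path = 38 cm; average speed = 38/12 = 19/6 cm/s.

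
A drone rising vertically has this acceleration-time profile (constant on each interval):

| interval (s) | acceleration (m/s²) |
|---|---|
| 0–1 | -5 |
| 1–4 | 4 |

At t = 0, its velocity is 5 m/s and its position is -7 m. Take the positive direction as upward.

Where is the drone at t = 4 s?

On each constant-a segment, Δv = aΔt and Δx = v₀Δt + ½aΔt²; chain segment to segment.
0–1 s: v starts 5 m/s; Δx = 5·1 + ½·-5·1² = 2.5 m; v ends 0 m/s.
1–4 s: v starts 0 m/s; Δx = 0·3 + ½·4·3² = 18 m; v ends 12 m/s.
x(4) = -7 + Σ Δx = 13.5 m.

13.5 m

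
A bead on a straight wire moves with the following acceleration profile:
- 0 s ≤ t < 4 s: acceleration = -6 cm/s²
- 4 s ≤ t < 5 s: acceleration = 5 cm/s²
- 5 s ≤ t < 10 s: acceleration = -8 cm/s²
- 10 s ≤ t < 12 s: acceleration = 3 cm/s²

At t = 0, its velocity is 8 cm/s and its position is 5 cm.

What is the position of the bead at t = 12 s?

On each constant-a segment, Δv = aΔt and Δx = v₀Δt + ½aΔt²; chain segment to segment.
0–4 s: v starts 8 cm/s; Δx = 8·4 + ½·-6·4² = -16 cm; v ends -16 cm/s.
4–5 s: v starts -16 cm/s; Δx = -16·1 + ½·5·1² = -13.5 cm; v ends -11 cm/s.
5–10 s: v starts -11 cm/s; Δx = -11·5 + ½·-8·5² = -155 cm; v ends -51 cm/s.
10–12 s: v starts -51 cm/s; Δx = -51·2 + ½·3·2² = -96 cm; v ends -45 cm/s.
x(12) = 5 + Σ Δx = -275.5 cm.

-275.5 cm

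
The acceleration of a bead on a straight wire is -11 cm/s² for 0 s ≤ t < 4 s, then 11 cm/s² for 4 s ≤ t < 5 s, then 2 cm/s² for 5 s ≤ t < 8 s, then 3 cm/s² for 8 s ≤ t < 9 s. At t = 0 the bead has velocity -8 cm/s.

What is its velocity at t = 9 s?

-32 cm/s

Δv equals the area under the a-t graph; then v = v₀ + Δv.
0–4 s: -11 × 4 = -44 cm/s
4–5 s: 11 × 1 = 11 cm/s
5–8 s: 2 × 3 = 6 cm/s
8–9 s: 3 × 1 = 3 cm/s
Δv = -24 cm/s, so v(9) = -8 + (-24) = -32 cm/s.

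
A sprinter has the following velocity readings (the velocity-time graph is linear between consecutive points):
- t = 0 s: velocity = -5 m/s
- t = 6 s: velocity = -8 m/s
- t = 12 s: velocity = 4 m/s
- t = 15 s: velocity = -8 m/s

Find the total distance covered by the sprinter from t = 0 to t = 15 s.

69 m

Distance (not displacement) is the total path length: add the absolute areas under v-t.
0–6 s: |½(-5 + -8)(6)| = 39 m
6–12 s: v = 0 at t = 10 s; triangle areas 16 + 4 = 20 m
12–15 s: v = 0 at t = 13 s; triangle areas 2 + 8 = 10 m
Total distance = 69 m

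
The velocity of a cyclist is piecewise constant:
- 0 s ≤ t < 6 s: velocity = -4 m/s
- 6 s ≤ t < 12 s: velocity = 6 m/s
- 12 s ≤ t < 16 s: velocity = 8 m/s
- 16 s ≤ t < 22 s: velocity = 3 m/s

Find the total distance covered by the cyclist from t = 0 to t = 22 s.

110 m

Distance (not displacement) is the total path length: add the absolute areas under v-t.
0–6 s: |-4| × 6 = 24 m
6–12 s: |6| × 6 = 36 m
12–16 s: |8| × 4 = 32 m
16–22 s: |3| × 6 = 18 m
Total distance = 110 m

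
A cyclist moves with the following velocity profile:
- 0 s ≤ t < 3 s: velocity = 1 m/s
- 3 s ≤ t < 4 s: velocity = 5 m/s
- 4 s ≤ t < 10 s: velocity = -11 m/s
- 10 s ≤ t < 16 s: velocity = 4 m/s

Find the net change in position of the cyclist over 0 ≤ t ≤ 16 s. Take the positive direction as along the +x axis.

-34 m

Displacement is the signed area under the v-t curve.
0–3 s: 1 × 3 = 3 m
3–4 s: 5 × 1 = 5 m
4–10 s: -11 × 6 = -66 m
10–16 s: 4 × 6 = 24 m
Net displacement = -34 m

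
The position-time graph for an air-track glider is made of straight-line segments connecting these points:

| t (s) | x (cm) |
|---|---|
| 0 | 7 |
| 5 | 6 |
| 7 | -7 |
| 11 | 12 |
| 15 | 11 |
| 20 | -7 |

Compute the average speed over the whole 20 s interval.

Average speed = (total path length)/(elapsed time); on a piecewise-linear x-t graph the path length is Σ|Δx|.
0–5 s: |Δx| = |6 − 7| = 1 cm
5–7 s: |Δx| = |-7 − 6| = 13 cm
7–11 s: |Δx| = |12 − -7| = 19 cm
11–15 s: |Δx| = |11 − 12| = 1 cm
15–20 s: |Δx| = |-7 − 11| = 18 cm
Total path = 52 cm; average speed = 52/20 = 2.6 cm/s.

2.6 cm/s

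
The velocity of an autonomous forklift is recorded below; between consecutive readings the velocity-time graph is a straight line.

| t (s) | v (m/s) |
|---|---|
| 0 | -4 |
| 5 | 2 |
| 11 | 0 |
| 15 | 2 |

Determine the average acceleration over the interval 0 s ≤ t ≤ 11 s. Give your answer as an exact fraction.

4/11 m/s²

Average acceleration = Δv/Δt = (0 − -4)/(11 − 0) = 4/11 m/s².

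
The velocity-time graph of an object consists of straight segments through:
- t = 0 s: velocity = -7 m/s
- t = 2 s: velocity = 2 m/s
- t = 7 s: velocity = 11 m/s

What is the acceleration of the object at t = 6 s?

Acceleration is the slope of the v-t graph on 2–7 s: (11 − 2)/(7 − 2) = 1.8 m/s².

1.8 m/s²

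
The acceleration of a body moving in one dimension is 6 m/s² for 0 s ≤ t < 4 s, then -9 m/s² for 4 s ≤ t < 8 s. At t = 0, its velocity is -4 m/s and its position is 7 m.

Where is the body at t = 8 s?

47 m

On each constant-a segment, Δv = aΔt and Δx = v₀Δt + ½aΔt²; chain segment to segment.
0–4 s: v starts -4 m/s; Δx = -4·4 + ½·6·4² = 32 m; v ends 20 m/s.
4–8 s: v starts 20 m/s; Δx = 20·4 + ½·-9·4² = 8 m; v ends -16 m/s.
x(8) = 7 + Σ Δx = 47 m.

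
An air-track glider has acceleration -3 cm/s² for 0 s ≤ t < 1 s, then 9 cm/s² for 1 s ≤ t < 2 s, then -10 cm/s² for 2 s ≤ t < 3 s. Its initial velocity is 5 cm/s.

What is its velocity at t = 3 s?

Δv equals the area under the a-t graph; then v = v₀ + Δv.
0–1 s: -3 × 1 = -3 cm/s
1–2 s: 9 × 1 = 9 cm/s
2–3 s: -10 × 1 = -10 cm/s
Δv = -4 cm/s, so v(3) = 5 + (-4) = 1 cm/s.

1 cm/s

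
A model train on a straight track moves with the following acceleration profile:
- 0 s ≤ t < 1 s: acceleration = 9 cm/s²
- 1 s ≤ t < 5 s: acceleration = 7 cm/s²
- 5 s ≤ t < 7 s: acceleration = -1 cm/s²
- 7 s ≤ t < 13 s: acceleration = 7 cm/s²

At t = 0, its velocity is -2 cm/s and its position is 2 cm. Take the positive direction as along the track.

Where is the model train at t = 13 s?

On each constant-a segment, Δv = aΔt and Δx = v₀Δt + ½aΔt²; chain segment to segment.
0–1 s: v starts -2 cm/s; Δx = -2·1 + ½·9·1² = 2.5 cm; v ends 7 cm/s.
1–5 s: v starts 7 cm/s; Δx = 7·4 + ½·7·4² = 84 cm; v ends 35 cm/s.
5–7 s: v starts 35 cm/s; Δx = 35·2 + ½·-1·2² = 68 cm; v ends 33 cm/s.
7–13 s: v starts 33 cm/s; Δx = 33·6 + ½·7·6² = 324 cm; v ends 75 cm/s.
x(13) = 2 + Σ Δx = 480.5 cm.

480.5 cm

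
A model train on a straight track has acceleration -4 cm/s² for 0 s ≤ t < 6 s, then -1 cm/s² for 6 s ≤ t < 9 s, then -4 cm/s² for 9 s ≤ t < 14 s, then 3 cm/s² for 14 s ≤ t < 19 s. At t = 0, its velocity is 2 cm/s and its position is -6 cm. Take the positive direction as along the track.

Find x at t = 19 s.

-499 cm

On each constant-a segment, Δv = aΔt and Δx = v₀Δt + ½aΔt²; chain segment to segment.
0–6 s: v starts 2 cm/s; Δx = 2·6 + ½·-4·6² = -60 cm; v ends -22 cm/s.
6–9 s: v starts -22 cm/s; Δx = -22·3 + ½·-1·3² = -70.5 cm; v ends -25 cm/s.
9–14 s: v starts -25 cm/s; Δx = -25·5 + ½·-4·5² = -175 cm; v ends -45 cm/s.
14–19 s: v starts -45 cm/s; Δx = -45·5 + ½·3·5² = -187.5 cm; v ends -30 cm/s.
x(19) = -6 + Σ Δx = -499 cm.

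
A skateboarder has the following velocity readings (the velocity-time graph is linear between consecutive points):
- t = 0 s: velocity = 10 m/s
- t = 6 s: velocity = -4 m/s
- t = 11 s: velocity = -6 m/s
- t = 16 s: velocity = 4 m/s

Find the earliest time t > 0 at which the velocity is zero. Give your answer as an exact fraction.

v changes sign on 0–6 s (from 10 to -4); the graph is linear there, so v = 0 at t = 0 + (-10)·(6 − 0)/(-4 − 10) = 30/7 s.

t = 30/7 s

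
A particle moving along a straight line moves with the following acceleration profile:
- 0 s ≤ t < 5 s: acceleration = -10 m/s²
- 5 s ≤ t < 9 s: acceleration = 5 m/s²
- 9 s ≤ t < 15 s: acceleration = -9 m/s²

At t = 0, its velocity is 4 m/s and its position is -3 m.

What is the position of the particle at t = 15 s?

-570 m

On each constant-a segment, Δv = aΔt and Δx = v₀Δt + ½aΔt²; chain segment to segment.
0–5 s: v starts 4 m/s; Δx = 4·5 + ½·-10·5² = -105 m; v ends -46 m/s.
5–9 s: v starts -46 m/s; Δx = -46·4 + ½·5·4² = -144 m; v ends -26 m/s.
9–15 s: v starts -26 m/s; Δx = -26·6 + ½·-9·6² = -318 m; v ends -80 m/s.
x(15) = -3 + Σ Δx = -570 m.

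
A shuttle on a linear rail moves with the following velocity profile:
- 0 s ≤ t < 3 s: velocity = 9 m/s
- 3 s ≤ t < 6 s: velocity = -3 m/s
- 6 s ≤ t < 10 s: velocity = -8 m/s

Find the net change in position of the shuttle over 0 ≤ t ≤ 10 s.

-14 m

Net displacement equals the area under the velocity-time graph (areas below the axis count negative).
0–3 s: 9 × 3 = 27 m
3–6 s: -3 × 3 = -9 m
6–10 s: -8 × 4 = -32 m
Net displacement = -14 m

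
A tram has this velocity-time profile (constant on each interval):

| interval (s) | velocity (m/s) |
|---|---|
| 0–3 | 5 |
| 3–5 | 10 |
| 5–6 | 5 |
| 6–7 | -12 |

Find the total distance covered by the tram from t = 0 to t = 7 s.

52 m

Distance (not displacement) is the total path length: add the absolute areas under v-t.
0–3 s: |5| × 3 = 15 m
3–5 s: |10| × 2 = 20 m
5–6 s: |5| × 1 = 5 m
6–7 s: |-12| × 1 = 12 m
Total distance = 52 m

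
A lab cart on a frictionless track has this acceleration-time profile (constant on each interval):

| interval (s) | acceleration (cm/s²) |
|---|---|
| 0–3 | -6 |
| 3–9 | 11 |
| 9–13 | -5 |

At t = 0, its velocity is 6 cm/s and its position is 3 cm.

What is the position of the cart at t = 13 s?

296 cm

On each constant-a segment, Δv = aΔt and Δx = v₀Δt + ½aΔt²; chain segment to segment.
0–3 s: v starts 6 cm/s; Δx = 6·3 + ½·-6·3² = -9 cm; v ends -12 cm/s.
3–9 s: v starts -12 cm/s; Δx = -12·6 + ½·11·6² = 126 cm; v ends 54 cm/s.
9–13 s: v starts 54 cm/s; Δx = 54·4 + ½·-5·4² = 176 cm; v ends 34 cm/s.
x(13) = 3 + Σ Δx = 296 cm.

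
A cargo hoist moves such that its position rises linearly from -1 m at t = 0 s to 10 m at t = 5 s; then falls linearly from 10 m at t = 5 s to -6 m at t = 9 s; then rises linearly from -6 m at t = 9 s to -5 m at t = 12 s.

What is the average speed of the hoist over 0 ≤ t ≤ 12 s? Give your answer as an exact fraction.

Average speed = (total path length)/(elapsed time); on a piecewise-linear x-t graph the path length is Σ|Δx|.
0–5 s: |Δx| = |10 − -1| = 11 m
5–9 s: |Δx| = |-6 − 10| = 16 m
9–12 s: |Δx| = |-5 − -6| = 1 m
Total path = 28 m; average speed = 28/12 = 7/3 m/s.

7/3 m/s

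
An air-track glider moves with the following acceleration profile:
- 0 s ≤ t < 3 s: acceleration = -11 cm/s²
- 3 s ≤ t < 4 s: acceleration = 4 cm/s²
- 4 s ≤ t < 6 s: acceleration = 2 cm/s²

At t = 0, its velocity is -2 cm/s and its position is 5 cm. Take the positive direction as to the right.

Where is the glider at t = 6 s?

On each constant-a segment, Δv = aΔt and Δx = v₀Δt + ½aΔt²; chain segment to segment.
0–3 s: v starts -2 cm/s; Δx = -2·3 + ½·-11·3² = -55.5 cm; v ends -35 cm/s.
3–4 s: v starts -35 cm/s; Δx = -35·1 + ½·4·1² = -33 cm; v ends -31 cm/s.
4–6 s: v starts -31 cm/s; Δx = -31·2 + ½·2·2² = -58 cm; v ends -27 cm/s.
x(6) = 5 + Σ Δx = -141.5 cm.

-141.5 cm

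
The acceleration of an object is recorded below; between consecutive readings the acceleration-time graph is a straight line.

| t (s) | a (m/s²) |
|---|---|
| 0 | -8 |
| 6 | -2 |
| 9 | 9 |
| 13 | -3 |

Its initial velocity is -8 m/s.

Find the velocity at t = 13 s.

-15.5 m/s

Δv equals the area under the a-t graph; then v = v₀ + Δv.
0–6 s: ½(-8 + -2)(6) = -30 m/s
6–9 s: ½(-2 + 9)(3) = 10.5 m/s
9–13 s: ½(9 + -3)(4) = 12 m/s
Δv = -7.5 m/s, so v(13) = -8 + (-7.5) = -15.5 m/s.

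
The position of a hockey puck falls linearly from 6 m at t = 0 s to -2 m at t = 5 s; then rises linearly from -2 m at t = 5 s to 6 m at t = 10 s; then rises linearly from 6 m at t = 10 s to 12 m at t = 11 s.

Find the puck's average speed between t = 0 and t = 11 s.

2 m/s

Average speed = (total path length)/(elapsed time); on a piecewise-linear x-t graph the path length is Σ|Δx|.
0–5 s: |Δx| = |-2 − 6| = 8 m
5–10 s: |Δx| = |6 − -2| = 8 m
10–11 s: |Δx| = |12 − 6| = 6 m
Total path = 22 m; average speed = 22/11 = 2 m/s.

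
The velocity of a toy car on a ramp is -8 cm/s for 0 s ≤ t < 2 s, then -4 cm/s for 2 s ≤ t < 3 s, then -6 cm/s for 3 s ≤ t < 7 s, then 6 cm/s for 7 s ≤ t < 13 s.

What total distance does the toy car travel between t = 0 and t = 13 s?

80 cm

Total distance travelled is ∫|v| dt — sum the magnitudes of each area piece.
0–2 s: |-8| × 2 = 16 cm
2–3 s: |-4| × 1 = 4 cm
3–7 s: |-6| × 4 = 24 cm
7–13 s: |6| × 6 = 36 cm
Total distance = 80 cm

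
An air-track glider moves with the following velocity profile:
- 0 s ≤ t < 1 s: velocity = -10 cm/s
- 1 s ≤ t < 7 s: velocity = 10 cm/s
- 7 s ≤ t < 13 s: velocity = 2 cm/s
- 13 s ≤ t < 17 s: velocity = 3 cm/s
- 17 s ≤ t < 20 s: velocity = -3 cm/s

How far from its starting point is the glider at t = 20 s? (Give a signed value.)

Net displacement equals the area under the velocity-time graph (areas below the axis count negative).
0–1 s: -10 × 1 = -10 cm
1–7 s: 10 × 6 = 60 cm
7–13 s: 2 × 6 = 12 cm
13–17 s: 3 × 4 = 12 cm
17–20 s: -3 × 3 = -9 cm
Net displacement = 65 cm

65 cm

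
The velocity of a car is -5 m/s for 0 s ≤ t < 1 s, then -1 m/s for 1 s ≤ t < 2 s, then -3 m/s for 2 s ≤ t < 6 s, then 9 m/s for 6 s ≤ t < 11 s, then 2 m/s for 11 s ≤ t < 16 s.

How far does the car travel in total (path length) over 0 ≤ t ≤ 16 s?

Distance (not displacement) is the total path length: add the absolute areas under v-t.
0–1 s: |-5| × 1 = 5 m
1–2 s: |-1| × 1 = 1 m
2–6 s: |-3| × 4 = 12 m
6–11 s: |9| × 5 = 45 m
11–16 s: |2| × 5 = 10 m
Total distance = 73 m

73 m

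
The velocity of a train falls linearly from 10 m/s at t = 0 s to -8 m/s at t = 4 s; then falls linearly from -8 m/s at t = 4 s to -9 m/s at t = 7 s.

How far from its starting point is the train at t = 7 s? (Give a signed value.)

Net displacement equals the area under the velocity-time graph (areas below the axis count negative).
0–4 s: ½(10 + -8)(4) = 4 m
4–7 s: ½(-8 + -9)(3) = -25.5 m
Net displacement = -21.5 m

-21.5 m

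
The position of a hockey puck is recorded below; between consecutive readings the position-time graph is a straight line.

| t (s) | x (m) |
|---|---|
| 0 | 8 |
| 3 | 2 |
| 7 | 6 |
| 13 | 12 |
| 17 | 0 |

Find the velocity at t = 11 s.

Velocity is the slope of the x-t graph on 7–13 s: (12 − 6)/(13 − 7) = 1 m/s.

1 m/s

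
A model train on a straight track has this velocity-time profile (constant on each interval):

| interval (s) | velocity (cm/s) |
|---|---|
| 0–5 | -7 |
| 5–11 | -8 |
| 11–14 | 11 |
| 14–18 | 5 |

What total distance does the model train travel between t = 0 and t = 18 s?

136 cm

Total distance travelled is ∫|v| dt — sum the magnitudes of each area piece.
0–5 s: |-7| × 5 = 35 cm
5–11 s: |-8| × 6 = 48 cm
11–14 s: |11| × 3 = 33 cm
14–18 s: |5| × 4 = 20 cm
Total distance = 136 cm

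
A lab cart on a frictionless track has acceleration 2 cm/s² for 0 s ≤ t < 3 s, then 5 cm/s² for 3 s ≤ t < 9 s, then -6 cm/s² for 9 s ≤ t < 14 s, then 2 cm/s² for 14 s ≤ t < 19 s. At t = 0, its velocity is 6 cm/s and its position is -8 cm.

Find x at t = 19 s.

On each constant-a segment, Δv = aΔt and Δx = v₀Δt + ½aΔt²; chain segment to segment.
0–3 s: v starts 6 cm/s; Δx = 6·3 + ½·2·3² = 27 cm; v ends 12 cm/s.
3–9 s: v starts 12 cm/s; Δx = 12·6 + ½·5·6² = 162 cm; v ends 42 cm/s.
9–14 s: v starts 42 cm/s; Δx = 42·5 + ½·-6·5² = 135 cm; v ends 12 cm/s.
14–19 s: v starts 12 cm/s; Δx = 12·5 + ½·2·5² = 85 cm; v ends 22 cm/s.
x(19) = -8 + Σ Δx = 401 cm.

401 cm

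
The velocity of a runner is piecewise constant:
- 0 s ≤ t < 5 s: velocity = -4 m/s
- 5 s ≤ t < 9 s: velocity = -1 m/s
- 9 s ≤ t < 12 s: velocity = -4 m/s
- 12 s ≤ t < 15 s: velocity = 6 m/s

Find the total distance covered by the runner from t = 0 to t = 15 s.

54 m

Total distance travelled is ∫|v| dt — sum the magnitudes of each area piece.
0–5 s: |-4| × 5 = 20 m
5–9 s: |-1| × 4 = 4 m
9–12 s: |-4| × 3 = 12 m
12–15 s: |6| × 3 = 18 m
Total distance = 54 m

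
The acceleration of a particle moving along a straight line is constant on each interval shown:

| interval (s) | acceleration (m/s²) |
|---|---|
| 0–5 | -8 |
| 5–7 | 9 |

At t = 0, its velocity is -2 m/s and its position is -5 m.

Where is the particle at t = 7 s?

-181 m

On each constant-a segment, Δv = aΔt and Δx = v₀Δt + ½aΔt²; chain segment to segment.
0–5 s: v starts -2 m/s; Δx = -2·5 + ½·-8·5² = -110 m; v ends -42 m/s.
5–7 s: v starts -42 m/s; Δx = -42·2 + ½·9·2² = -66 m; v ends -24 m/s.
x(7) = -5 + Σ Δx = -181 m.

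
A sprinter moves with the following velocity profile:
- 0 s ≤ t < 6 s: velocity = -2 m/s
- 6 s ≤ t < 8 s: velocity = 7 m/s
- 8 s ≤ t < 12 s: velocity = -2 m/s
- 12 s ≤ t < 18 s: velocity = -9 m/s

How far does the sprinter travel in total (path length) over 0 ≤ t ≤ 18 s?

88 m

Total distance travelled is ∫|v| dt — sum the magnitudes of each area piece.
0–6 s: |-2| × 6 = 12 m
6–8 s: |7| × 2 = 14 m
8–12 s: |-2| × 4 = 8 m
12–18 s: |-9| × 6 = 54 m
Total distance = 88 m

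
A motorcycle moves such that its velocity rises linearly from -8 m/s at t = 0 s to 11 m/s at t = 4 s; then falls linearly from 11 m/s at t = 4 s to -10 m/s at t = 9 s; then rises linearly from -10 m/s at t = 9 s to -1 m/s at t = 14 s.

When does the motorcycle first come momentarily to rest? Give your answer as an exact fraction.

t = 32/19 s

v changes sign on 0–4 s (from -8 to 11); the graph is linear there, so v = 0 at t = 0 + (8)·(4 − 0)/(11 − -8) = 32/19 s.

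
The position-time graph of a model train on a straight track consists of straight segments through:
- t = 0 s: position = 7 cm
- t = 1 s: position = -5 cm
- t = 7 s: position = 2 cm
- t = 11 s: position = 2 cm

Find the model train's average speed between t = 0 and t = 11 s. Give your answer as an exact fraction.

Average speed = (total path length)/(elapsed time); on a piecewise-linear x-t graph the path length is Σ|Δx|.
0–1 s: |Δx| = |-5 − 7| = 12 cm
1–7 s: |Δx| = |2 − -5| = 7 cm
7–11 s: |Δx| = |2 − 2| = 0 cm
Total path = 19 cm; average speed = 19/11 = 19/11 cm/s.

19/11 cm/s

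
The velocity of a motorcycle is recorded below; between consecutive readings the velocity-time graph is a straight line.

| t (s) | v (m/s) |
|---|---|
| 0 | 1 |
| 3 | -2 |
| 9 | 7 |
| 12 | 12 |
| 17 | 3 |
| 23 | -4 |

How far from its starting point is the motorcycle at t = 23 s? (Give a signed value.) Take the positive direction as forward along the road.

76.5 m

Displacement is the signed area under the v-t curve.
0–3 s: ½(1 + -2)(3) = -1.5 m
3–9 s: ½(-2 + 7)(6) = 15 m
9–12 s: ½(7 + 12)(3) = 28.5 m
12–17 s: ½(12 + 3)(5) = 37.5 m
17–23 s: ½(3 + -4)(6) = -3 m
Net displacement = 76.5 m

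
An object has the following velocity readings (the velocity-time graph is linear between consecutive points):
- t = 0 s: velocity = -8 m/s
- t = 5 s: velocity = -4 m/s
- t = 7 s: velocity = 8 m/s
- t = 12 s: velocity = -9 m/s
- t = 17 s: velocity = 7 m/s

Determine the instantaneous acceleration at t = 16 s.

Acceleration is the slope of the v-t graph on 12–17 s: (7 − -9)/(17 − 12) = 3.2 m/s².

3.2 m/s²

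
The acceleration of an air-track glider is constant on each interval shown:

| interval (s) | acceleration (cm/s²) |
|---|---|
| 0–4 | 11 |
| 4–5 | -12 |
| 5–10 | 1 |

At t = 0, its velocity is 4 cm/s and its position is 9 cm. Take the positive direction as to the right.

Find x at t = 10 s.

347.5 cm

On each constant-a segment, Δv = aΔt and Δx = v₀Δt + ½aΔt²; chain segment to segment.
0–4 s: v starts 4 cm/s; Δx = 4·4 + ½·11·4² = 104 cm; v ends 48 cm/s.
4–5 s: v starts 48 cm/s; Δx = 48·1 + ½·-12·1² = 42 cm; v ends 36 cm/s.
5–10 s: v starts 36 cm/s; Δx = 36·5 + ½·1·5² = 192.5 cm; v ends 41 cm/s.
x(10) = 9 + Σ Δx = 347.5 cm.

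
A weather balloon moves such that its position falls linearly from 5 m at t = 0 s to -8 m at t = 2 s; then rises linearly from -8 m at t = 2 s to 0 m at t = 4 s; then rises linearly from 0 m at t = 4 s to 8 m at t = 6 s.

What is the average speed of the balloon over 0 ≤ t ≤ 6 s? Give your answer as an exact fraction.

Average speed = (total path length)/(elapsed time); on a piecewise-linear x-t graph the path length is Σ|Δx|.
0–2 s: |Δx| = |-8 − 5| = 13 m
2–4 s: |Δx| = |0 − -8| = 8 m
4–6 s: |Δx| = |8 − 0| = 8 m
Total path = 29 m; average speed = 29/6 = 29/6 m/s.

29/6 m/s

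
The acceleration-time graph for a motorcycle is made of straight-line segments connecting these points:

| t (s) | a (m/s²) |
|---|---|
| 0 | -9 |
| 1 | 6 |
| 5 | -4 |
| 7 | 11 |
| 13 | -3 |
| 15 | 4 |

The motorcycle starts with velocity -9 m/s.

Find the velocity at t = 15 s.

25.5 m/s

Δv equals the area under the a-t graph; then v = v₀ + Δv.
0–1 s: ½(-9 + 6)(1) = -1.5 m/s
1–5 s: ½(6 + -4)(4) = 4 m/s
5–7 s: ½(-4 + 11)(2) = 7 m/s
7–13 s: ½(11 + -3)(6) = 24 m/s
13–15 s: ½(-3 + 4)(2) = 1 m/s
Δv = 34.5 m/s, so v(15) = -9 + (34.5) = 25.5 m/s.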